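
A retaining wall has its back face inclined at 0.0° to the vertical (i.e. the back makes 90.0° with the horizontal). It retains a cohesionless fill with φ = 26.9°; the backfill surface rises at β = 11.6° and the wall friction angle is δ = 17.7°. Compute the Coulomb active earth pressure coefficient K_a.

K_a = sin²(α+φ) / [sin²α · sin(α−δ) · (1 + √{sin(φ+δ)sin(φ−β) / (sin(α−δ)sin(α+β))})²].
With α = 90.0°, φ = 26.9°, δ = 17.7°, β = 11.6°: K_a = 0.3995.

0.399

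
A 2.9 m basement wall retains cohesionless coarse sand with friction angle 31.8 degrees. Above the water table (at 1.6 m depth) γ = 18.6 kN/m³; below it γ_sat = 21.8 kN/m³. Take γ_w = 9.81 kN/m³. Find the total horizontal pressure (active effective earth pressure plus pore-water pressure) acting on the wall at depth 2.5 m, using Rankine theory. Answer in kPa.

21.4 kPa

K_a = (1 − sin φ)/(1 + sin φ) = 0.3098.
γ' = 21.8 − 9.81 = 11.99 kN/m³.
Effective vertical stress at 2.5 m: σ'_v = 18.6×1.6 + 11.99×0.900 = 40.55 kPa.
σ'_h = K_a σ'_v = 0.3098 × 40.55 = 12.56 kPa; u = γ_w × 0.900 = 8.829 kPa.
Total σ_h = 12.56 + 8.829 = 21.39 kPa.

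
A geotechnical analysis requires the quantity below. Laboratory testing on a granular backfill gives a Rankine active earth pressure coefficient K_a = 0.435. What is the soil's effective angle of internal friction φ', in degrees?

23.2°

K_a = tan²(45° − φ/2) ⇒ 45° − φ/2 = arctan(√0.435) = 33.41°.
φ = 2(45° − 33.41°) = 23.19°.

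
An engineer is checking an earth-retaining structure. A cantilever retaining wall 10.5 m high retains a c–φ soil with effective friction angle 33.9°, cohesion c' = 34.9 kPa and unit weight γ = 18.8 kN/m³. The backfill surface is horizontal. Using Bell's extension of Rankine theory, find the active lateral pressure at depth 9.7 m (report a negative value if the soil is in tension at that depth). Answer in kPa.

14.6 kPa

K_a = (1 − sin φ)/(1 + sin φ) = 0.2839.
σ_a = K_a γ z − 2c√K_a = 0.2839×18.8×9.7 − 2×34.9×0.5328 = 14.58 kPa.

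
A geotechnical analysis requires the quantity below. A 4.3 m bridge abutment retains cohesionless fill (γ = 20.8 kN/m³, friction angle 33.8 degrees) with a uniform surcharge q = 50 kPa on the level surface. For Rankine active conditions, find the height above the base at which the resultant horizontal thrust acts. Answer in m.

K_a = 0.2851.
Triangular part P₁ = ½K_aγH² = 54.82 at H/3 = 1.433 m; rectangular part P₂ = K_a q H = 61.30 at H/2 = 2.150 m.
ȳ = (P₁·1.433 + P₂·2.150)/(P₁+P₂) = 1.812 m.

1.81 m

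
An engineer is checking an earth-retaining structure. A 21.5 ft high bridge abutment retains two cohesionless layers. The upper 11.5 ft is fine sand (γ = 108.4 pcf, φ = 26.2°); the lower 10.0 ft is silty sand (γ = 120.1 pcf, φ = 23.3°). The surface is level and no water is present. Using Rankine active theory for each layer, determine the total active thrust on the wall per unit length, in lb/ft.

K_a1 = tan²(45°−26.2°/2) = 0.3874; K_a2 = tan²(45°−23.3°/2) = 0.4331.
Layer 1: σ at base = K_a1 γ₁ h₁ = 483.0 psf; P₁ = ½×483.0×11.5 = 2777.
Layer 2: σ_v at top = γ₁h₁ = 1247; σ_h top = K_a2×1247 = 539.9; σ_h base = K_a2×(1247+120.1×10.0) = 1060.
P₂ = ½(539.9+1060)×10.0 = 8000. Total P_a = 2777+8000 = 10780 lb/ft.

10800 lb/ft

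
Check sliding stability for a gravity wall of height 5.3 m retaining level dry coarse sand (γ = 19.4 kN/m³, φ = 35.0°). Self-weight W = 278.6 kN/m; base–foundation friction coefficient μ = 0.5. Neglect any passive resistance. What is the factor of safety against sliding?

1.89

K_a = tan²(45° − 35.0°/2) = 0.2710.
P_a = ½K_aγH² = 0.5×0.2710×19.4×5.3² = 73.84 kN/m, acting at H/3 = 1.767 m above the base.
FS_sliding = μW / P_a = 0.5×278.6 / 73.84 = 1.887.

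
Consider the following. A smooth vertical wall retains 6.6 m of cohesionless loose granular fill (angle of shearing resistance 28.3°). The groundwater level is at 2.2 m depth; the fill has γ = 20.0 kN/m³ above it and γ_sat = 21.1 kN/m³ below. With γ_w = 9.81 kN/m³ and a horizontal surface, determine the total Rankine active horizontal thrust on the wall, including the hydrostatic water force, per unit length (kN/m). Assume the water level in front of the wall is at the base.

K_a = tan²(45° − φ/2) = 0.3568.
γ' = 21.1 − 9.81 = 11.29 kN/m³. Depth below WT = 4.4 m.
σ'_h at WT = K_a γ d_w = 15.70 kPa; at base = 15.70 + K_a γ' × 4.4 = 33.42 kPa.
P₁ (0–2.2 m) = ½×15.70×2.2 = 17.27. P₂ (2.2–6.6 m) = ½(15.70+33.42)×4.4 = 108.1.
P_w = ½ γ_w h₂² = 0.5×9.81×4.4² = 94.96. Total = 17.27+108.1+94.96 = 220.3 kN/m.

220 kN/m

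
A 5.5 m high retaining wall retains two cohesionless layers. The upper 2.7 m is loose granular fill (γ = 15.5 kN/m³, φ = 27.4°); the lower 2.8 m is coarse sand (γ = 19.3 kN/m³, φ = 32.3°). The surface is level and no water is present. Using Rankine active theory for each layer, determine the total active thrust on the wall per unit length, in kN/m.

K_a1 = tan²(45°−27.4°/2) = 0.3697; K_a2 = tan²(45°−32.3°/2) = 0.3035.
Layer 1: σ at base = K_a1 γ₁ h₁ = 15.47 kPa; P₁ = ½×15.47×2.7 = 20.89.
Layer 2: σ_v at top = γ₁h₁ = 41.85; σ_h top = K_a2×41.85 = 12.70; σ_h base = K_a2×(41.85+19.3×2.8) = 29.10.
P₂ = ½(12.70+29.10)×2.8 = 58.52. Total P_a = 20.89+58.52 = 79.41 kN/m.

79.4 kN/m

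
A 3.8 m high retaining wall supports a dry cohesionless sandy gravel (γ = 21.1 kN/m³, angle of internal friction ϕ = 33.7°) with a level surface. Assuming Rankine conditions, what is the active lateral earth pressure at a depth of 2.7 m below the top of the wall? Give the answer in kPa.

16.3 kPa

K_a = (1 − sin φ)/(1 + sin φ) = 0.2863.
σ_h = K_a γ z = 0.2863 × 21.1 × 2.7 = 16.31 kPa.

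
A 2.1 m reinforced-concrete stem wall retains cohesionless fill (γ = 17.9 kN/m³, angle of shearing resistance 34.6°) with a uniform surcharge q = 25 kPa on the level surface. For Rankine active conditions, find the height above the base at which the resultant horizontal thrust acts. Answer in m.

0.900 m

K_a = 0.2756.
Triangular part P₁ = ½K_aγH² = 10.88 at H/3 = 0.7000 m; rectangular part P₂ = K_a q H = 14.47 at H/2 = 1.050 m.
ȳ = (P₁·0.7000 + P₂·1.050)/(P₁+P₂) = 0.8998 m.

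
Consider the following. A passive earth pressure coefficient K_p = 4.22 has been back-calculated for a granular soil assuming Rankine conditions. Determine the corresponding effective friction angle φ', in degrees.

K_p = (1+sin φ)/(1−sin φ) ⇒ sin φ = (K_p − 1)/(K_p + 1) = 0.6169.
φ = arcsin(0.6169) = 38.09°.

38.1°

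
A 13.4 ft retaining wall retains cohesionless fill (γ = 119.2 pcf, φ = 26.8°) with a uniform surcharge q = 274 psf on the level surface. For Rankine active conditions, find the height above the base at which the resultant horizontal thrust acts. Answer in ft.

K_a = 0.3785.
Triangular part P₁ = ½K_aγH² = 4050 at H/3 = 4.467 ft; rectangular part P₂ = K_a q H = 1390 at H/2 = 6.700 ft.
ȳ = (P₁·4.467 + P₂·6.700)/(P₁+P₂) = 5.037 ft.

5.04 ft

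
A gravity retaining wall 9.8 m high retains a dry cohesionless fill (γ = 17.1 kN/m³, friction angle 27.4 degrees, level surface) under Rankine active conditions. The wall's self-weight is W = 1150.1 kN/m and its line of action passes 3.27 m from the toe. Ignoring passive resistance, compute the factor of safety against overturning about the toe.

K_a = tan²(45° − 27.4°/2) = 0.3697.
P_a = ½K_aγH² = 0.5×0.3697×17.1×9.8² = 303.6 kN/m, acting at H/3 = 3.267 m above the base.
Overturning moment M_o = P_a × H/3 = 303.6 × 3.267 = 991.6.
Resisting moment M_r = W × 3.27 = 1150.1 × 3.27 = 3761.
FS_overturning = M_r/M_o = 3761/991.6 = 3.793.

3.79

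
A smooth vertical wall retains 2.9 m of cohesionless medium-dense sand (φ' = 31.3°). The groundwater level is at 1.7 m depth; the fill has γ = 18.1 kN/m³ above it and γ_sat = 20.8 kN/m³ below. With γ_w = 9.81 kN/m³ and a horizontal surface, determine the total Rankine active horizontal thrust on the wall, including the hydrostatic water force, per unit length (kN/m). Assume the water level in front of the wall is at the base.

K_a = tan²(45° − φ/2) = 0.3162.
γ' = 20.8 − 9.81 = 10.99 kN/m³. Depth below WT = 1.2 m.
σ'_h at WT = K_a γ d_w = 9.730 kPa; at base = 9.730 + K_a γ' × 1.2 = 13.90 kPa.
P₁ (0–1.7 m) = ½×9.730×1.7 = 8.270. P₂ (1.7–2.9 m) = ½(9.730+13.90)×1.2 = 14.18.
P_w = ½ γ_w h₂² = 0.5×9.81×1.2² = 7.063. Total = 8.270+14.18+7.063 = 29.51 kN/m.

29.5 kN/m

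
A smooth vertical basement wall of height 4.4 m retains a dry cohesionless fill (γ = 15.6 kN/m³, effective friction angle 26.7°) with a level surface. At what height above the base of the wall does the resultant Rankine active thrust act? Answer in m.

1.47 m

K_a = 0.3800.
The pressure distribution is triangular, so the resultant acts at H/3 above the base = 4.4/3 = 1.467 m.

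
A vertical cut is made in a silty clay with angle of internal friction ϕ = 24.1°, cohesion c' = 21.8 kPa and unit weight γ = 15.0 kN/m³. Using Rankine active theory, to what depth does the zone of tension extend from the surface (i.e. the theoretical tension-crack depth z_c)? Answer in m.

4.48 m

K_a = tan²(45° − 24.1°/2) = 0.4201; √K_a = 0.6482.
The active pressure is zero where K_a γ z = 2c√K_a, so z_c = 2c/(γ√K_a) = 2×21.8/(15.0×0.6482) = 4.484 m.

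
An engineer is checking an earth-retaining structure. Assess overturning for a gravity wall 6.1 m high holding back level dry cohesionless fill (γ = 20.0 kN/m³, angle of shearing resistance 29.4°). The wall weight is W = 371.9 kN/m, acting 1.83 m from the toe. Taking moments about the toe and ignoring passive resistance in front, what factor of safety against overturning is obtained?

K_a = tan²(45° − 29.4°/2) = 0.3415.
P_a = ½K_aγH² = 0.5×0.3415×20.0×6.1² = 127.1 kN/m, acting at H/3 = 2.033 m above the base.
Overturning moment M_o = P_a × H/3 = 127.1 × 2.033 = 258.4.
Resisting moment M_r = W × 1.83 = 371.9 × 1.83 = 680.6.
FS_overturning = M_r/M_o = 680.6/258.4 = 2.634.

2.63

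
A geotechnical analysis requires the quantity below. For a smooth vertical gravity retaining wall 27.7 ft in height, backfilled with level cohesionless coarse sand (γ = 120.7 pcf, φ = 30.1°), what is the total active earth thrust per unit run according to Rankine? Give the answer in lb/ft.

15400 lb/ft

K_a = tan²(45° − φ/2) = 0.3320.
P_a = ½ K_a γ H² = 0.5 × 0.3320 × 120.7 × 27.7² = 15370 lb/ft.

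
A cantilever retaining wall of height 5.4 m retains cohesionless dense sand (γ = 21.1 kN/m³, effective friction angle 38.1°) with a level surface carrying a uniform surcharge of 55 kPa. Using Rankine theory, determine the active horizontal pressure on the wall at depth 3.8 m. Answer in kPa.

K_a = (1 − sin φ)/(1 + sin φ) = 0.2368.
σ_v = γz + q = 21.1 × 3.8 + 55 = 135.2 kPa.
σ_h = K_a σ_v = 0.2368 × 135.2 = 32.01 kPa.

32.0 kPa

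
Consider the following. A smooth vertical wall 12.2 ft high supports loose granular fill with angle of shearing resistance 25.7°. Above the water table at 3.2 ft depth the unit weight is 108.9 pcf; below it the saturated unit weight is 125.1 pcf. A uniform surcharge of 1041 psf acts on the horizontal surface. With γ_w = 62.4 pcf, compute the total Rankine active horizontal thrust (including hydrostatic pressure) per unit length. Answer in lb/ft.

10000 lb/ft

K_a = tan²(45° − φ/2) = 0.3950.
γ' = 125.1 − 62.4 = 62.70 pcf. h₂ = H − d_w = 9.0 ft.
σ'_h: at surface K_a·q = 411.2; at WT K_a(q+γd_w) = 548.9; at base K_a(q+γd_w+γ'h₂) = 771.8 psf.
P₁ = ½(411.2+548.9)×3.2 = 1536; P₂ = ½(548.9+771.8)×9.0 = 5943; P_w = ½γ_w h₂² = 2527.
Total = 1536+5943+2527 = 10010 lb/ft.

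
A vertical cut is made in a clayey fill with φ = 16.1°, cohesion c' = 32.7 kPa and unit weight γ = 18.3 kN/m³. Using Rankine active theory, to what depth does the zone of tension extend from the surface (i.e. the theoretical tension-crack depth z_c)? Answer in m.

4.75 m

K_a = tan²(45° − 16.1°/2) = 0.5658; √K_a = 0.7522.
The active pressure is zero where K_a γ z = 2c√K_a, so z_c = 2c/(γ√K_a) = 2×32.7/(18.3×0.7522) = 4.751 m.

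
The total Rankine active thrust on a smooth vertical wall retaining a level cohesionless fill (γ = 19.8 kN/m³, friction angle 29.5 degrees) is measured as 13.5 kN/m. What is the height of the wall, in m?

2.00 m

K_a = 0.3401. P_a = ½ K_a γ H² ⇒ H = √(2P_a/(K_a γ)).
H = √(2×13.5/(0.3401×19.8)) = 2.002 m.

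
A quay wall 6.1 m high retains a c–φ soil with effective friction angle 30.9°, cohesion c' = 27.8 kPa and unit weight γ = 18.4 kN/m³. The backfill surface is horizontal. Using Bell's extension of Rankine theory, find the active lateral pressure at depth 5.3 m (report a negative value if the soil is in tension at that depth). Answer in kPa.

K_a = (1 − sin φ)/(1 + sin φ) = 0.3214.
σ_a = K_a γ z − 2c√K_a = 0.3214×18.4×5.3 − 2×27.8×0.5669 = -0.1777 kPa.

-0.178 kPa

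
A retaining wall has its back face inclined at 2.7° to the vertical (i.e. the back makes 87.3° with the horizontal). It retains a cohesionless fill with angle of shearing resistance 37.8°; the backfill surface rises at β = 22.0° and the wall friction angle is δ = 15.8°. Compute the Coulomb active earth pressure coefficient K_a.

0.317

K_a = sin²(α+φ) / [sin²α · sin(α−δ) · (1 + √{sin(φ+δ)sin(φ−β) / (sin(α−δ)sin(α+β))})²].
With α = 87.3°, φ = 37.8°, δ = 15.8°, β = 22.0°: K_a = 0.3166.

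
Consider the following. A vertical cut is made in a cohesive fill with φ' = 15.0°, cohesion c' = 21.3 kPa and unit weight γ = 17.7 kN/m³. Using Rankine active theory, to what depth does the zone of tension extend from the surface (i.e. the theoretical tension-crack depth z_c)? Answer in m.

3.14 m

K_a = tan²(45° − 15.0°/2) = 0.5888; √K_a = 0.7673.
The active pressure is zero where K_a γ z = 2c√K_a, so z_c = 2c/(γ√K_a) = 2×21.3/(17.7×0.7673) = 3.137 m.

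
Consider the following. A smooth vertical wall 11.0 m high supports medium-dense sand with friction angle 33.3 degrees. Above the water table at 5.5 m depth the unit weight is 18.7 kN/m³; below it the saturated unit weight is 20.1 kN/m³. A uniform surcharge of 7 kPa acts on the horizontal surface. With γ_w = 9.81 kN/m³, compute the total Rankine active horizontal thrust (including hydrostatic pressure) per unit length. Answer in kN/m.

K_a = tan²(45° − φ/2) = 0.2911.
γ' = 20.1 − 9.81 = 10.29 kN/m³. h₂ = H − d_w = 5.5 m.
σ'_h: at surface K_a·q = 2.038; at WT K_a(q+γd_w) = 31.98; at base K_a(q+γd_w+γ'h₂) = 48.46 kPa.
P₁ = ½(2.038+31.98)×5.5 = 93.55; P₂ = ½(31.98+48.46)×5.5 = 221.2; P_w = ½γ_w h₂² = 148.4.
Total = 93.55+221.2+148.4 = 463.1 kN/m.

463 kN/m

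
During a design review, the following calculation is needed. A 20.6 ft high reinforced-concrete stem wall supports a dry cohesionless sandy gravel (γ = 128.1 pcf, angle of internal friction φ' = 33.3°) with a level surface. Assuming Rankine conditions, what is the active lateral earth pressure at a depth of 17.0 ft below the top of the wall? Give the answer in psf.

K_a = (1 − sin φ)/(1 + sin φ) = 0.2911.
σ_h = K_a γ z = 0.2911 × 128.1 × 17.0 = 634.0 psf.

634 psf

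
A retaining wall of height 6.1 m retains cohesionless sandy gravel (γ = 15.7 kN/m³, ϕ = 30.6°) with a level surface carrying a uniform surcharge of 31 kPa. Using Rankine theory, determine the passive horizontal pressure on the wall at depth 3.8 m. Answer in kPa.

279 kPa

K_p = (1 + sin φ)/(1 − sin φ) = 3.074.
σ_v = γz + q = 15.7 × 3.8 + 31 = 90.66 kPa.
σ_h = K_p σ_v = 3.074 × 90.66 = 278.7 kPa.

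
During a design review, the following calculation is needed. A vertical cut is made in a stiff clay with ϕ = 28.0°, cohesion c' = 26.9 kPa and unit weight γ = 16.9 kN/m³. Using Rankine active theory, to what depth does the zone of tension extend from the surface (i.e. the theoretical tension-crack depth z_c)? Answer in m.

K_a = tan²(45° − 28.0°/2) = 0.3610; √K_a = 0.6009.
The active pressure is zero where K_a γ z = 2c√K_a, so z_c = 2c/(γ√K_a) = 2×26.9/(16.9×0.6009) = 5.298 m.

5.30 m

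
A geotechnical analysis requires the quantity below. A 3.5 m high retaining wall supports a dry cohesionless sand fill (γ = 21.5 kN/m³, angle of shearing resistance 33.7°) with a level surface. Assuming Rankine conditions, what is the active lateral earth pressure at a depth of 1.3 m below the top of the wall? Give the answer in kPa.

K_a = (1 − sin φ)/(1 + sin φ) = 0.2863.
σ_h = K_a γ z = 0.2863 × 21.5 × 1.3 = 8.002 kPa.

8.00 kPa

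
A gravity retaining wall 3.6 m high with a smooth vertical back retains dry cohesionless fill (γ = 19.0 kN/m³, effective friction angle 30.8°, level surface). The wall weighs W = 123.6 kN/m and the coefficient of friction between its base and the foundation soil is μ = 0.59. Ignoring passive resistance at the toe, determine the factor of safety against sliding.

1.84

K_a = tan²(45° − 30.8°/2) = 0.3227.
P_a = ½K_aγH² = 0.5×0.3227×19.0×3.6² = 39.73 kN/m, acting at H/3 = 1.200 m above the base.
FS_sliding = μW / P_a = 0.59×123.6 / 39.73 = 1.835.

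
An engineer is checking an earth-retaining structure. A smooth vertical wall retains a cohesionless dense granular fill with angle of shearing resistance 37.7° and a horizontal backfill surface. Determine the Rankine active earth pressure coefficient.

K_a = tan²(45° − φ/2) = tan²(26.15°) = 0.2411.

0.241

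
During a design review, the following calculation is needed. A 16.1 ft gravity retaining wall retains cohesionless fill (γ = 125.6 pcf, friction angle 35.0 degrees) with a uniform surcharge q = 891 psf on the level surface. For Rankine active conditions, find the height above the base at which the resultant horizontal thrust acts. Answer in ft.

6.62 ft

K_a = 0.2710.
Triangular part P₁ = ½K_aγH² = 4411 at H/3 = 5.367 ft; rectangular part P₂ = K_a q H = 3887 at H/2 = 8.050 ft.
ȳ = (P₁·5.367 + P₂·8.050)/(P₁+P₂) = 6.624 ft.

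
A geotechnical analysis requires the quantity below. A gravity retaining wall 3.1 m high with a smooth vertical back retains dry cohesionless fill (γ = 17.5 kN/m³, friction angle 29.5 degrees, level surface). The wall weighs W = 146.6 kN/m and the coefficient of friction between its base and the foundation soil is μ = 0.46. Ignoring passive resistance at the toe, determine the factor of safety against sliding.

K_a = tan²(45° − 29.5°/2) = 0.3401.
P_a = ½K_aγH² = 0.5×0.3401×17.5×3.1² = 28.60 kN/m, acting at H/3 = 1.033 m above the base.
FS_sliding = μW / P_a = 0.46×146.6 / 28.60 = 2.358.

2.36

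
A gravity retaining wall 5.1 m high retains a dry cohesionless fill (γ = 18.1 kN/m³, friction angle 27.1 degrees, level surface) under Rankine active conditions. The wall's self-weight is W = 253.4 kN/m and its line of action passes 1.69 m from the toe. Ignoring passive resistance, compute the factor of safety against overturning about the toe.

K_a = tan²(45° − 27.1°/2) = 0.3741.
P_a = ½K_aγH² = 0.5×0.3741×18.1×5.1² = 88.05 kN/m, acting at H/3 = 1.700 m above the base.
Overturning moment M_o = P_a × H/3 = 88.05 × 1.700 = 149.7.
Resisting moment M_r = W × 1.69 = 253.4 × 1.69 = 428.2.
FS_overturning = M_r/M_o = 428.2/149.7 = 2.861.

2.86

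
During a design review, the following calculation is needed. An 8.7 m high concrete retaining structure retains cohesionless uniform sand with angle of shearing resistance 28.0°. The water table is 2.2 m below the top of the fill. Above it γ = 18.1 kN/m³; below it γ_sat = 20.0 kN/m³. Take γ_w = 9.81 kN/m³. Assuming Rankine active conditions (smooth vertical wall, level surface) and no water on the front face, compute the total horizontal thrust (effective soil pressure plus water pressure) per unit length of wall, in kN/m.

394 kN/m

K_a = tan²(45° − φ/2) = 0.3610.
γ' = 20.0 − 9.81 = 10.19 kN/m³. Depth below WT = 6.5 m.
σ'_h at WT = K_a γ d_w = 14.38 kPa; at base = 14.38 + K_a γ' × 6.5 = 38.29 kPa.
P₁ (0–2.2 m) = ½×14.38×2.2 = 15.81. P₂ (2.2–8.7 m) = ½(14.38+38.29)×6.5 = 171.2.
P_w = ½ γ_w h₂² = 0.5×9.81×6.5² = 207.2. Total = 15.81+171.2+207.2 = 394.2 kN/m.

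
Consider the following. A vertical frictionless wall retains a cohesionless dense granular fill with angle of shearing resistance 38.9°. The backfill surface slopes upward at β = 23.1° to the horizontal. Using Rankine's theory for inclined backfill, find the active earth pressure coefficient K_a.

K_a = cos β · (cos β − √(cos²β − cos²φ)) / (cos β + √(cos²β − cos²φ)).
cos β = 0.9198, cos φ = 0.7782, √(cos²β − cos²φ) = 0.4903.
K_a = 0.9198 × (0.9198 − 0.4903)/(0.9198 + 0.4903) = 0.2802.

0.280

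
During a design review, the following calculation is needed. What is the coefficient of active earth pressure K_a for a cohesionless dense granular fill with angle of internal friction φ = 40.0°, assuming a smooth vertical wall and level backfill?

K_a = (1 − sin φ)/(1 + sin φ) = (1 − sin 40.0°)/(1 + sin 40.0°) = 0.2174.

0.217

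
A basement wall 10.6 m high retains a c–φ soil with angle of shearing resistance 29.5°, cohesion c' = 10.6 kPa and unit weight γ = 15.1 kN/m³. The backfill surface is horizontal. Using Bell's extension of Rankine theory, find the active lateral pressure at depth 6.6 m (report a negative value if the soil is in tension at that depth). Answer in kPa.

K_a = (1 − sin φ)/(1 + sin φ) = 0.3401.
σ_a = K_a γ z − 2c√K_a = 0.3401×15.1×6.6 − 2×10.6×0.5832 = 21.53 kPa.

21.5 kPa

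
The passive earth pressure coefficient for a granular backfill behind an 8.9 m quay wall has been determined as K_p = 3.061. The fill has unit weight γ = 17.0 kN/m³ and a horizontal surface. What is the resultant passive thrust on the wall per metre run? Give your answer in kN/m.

2060 kN/m

P = ½ K_p γ H² = 0.5 × 3.061 × 17.0 × 8.9² = 2061 kN/m.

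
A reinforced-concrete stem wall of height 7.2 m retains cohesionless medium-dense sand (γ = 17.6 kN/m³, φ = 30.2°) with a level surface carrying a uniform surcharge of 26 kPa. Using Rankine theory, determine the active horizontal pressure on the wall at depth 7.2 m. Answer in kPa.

K_a = (1 − sin φ)/(1 + sin φ) = 0.3307.
σ_v = γz + q = 17.6 × 7.2 + 26 = 152.7 kPa.
σ_h = K_a σ_v = 0.3307 × 152.7 = 50.50 kPa.

50.5 kPa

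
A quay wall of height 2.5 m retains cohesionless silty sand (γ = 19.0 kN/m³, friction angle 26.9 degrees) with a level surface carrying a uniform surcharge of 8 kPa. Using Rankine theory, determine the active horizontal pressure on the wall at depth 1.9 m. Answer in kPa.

K_a = (1 − sin φ)/(1 + sin φ) = 0.3770.
σ_v = γz + q = 19.0 × 1.9 + 8 = 44.10 kPa.
σ_h = K_a σ_v = 0.3770 × 44.10 = 16.63 kPa.

16.6 kPa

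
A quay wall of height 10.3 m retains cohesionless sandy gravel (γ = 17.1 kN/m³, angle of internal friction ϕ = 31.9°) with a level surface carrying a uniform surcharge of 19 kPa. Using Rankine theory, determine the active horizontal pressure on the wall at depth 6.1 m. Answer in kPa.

38.0 kPa

K_a = (1 − sin φ)/(1 + sin φ) = 0.3085.
σ_v = γz + q = 17.1 × 6.1 + 19 = 123.3 kPa.
σ_h = K_a σ_v = 0.3085 × 123.3 = 38.04 kPa.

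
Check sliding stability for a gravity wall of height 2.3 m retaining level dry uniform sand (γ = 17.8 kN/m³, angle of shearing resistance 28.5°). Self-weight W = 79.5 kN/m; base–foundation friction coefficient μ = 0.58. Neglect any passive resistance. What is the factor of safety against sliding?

K_a = tan²(45° − 28.5°/2) = 0.3540.
P_a = ½K_aγH² = 0.5×0.3540×17.8×2.3² = 16.66 kN/m, acting at H/3 = 0.7667 m above the base.
FS_sliding = μW / P_a = 0.58×79.5 / 16.66 = 2.767.

2.77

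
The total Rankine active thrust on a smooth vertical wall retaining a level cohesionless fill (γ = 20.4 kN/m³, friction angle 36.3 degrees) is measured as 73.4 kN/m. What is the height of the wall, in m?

5.30 m

K_a = 0.2563. P_a = ½ K_a γ H² ⇒ H = √(2P_a/(K_a γ)).
H = √(2×73.4/(0.2563×20.4)) = 5.299 m.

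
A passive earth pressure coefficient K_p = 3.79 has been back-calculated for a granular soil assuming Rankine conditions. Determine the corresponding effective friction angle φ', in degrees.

35.6°

K_p = (1+sin φ)/(1−sin φ) ⇒ sin φ = (K_p − 1)/(K_p + 1) = 0.5825.
φ = arcsin(0.5825) = 35.62°.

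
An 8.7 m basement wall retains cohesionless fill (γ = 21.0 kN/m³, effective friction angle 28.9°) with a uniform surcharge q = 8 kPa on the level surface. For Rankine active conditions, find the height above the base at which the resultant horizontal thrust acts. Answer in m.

3.02 m

K_a = 0.3484.
Triangular part P₁ = ½K_aγH² = 276.9 at H/3 = 2.900 m; rectangular part P₂ = K_a q H = 24.25 at H/2 = 4.350 m.
ȳ = (P₁·2.900 + P₂·4.350)/(P₁+P₂) = 3.017 m.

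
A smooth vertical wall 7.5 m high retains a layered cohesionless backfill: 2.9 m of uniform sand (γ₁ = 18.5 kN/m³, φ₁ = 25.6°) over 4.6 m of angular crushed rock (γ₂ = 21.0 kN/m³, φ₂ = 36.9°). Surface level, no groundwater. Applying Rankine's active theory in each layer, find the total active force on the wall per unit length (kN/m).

K_a1 = tan²(45°−25.6°/2) = 0.3966; K_a2 = tan²(45°−36.9°/2) = 0.2497.
Layer 1: σ at base = K_a1 γ₁ h₁ = 21.28 kPa; P₁ = ½×21.28×2.9 = 30.85.
Layer 2: σ_v at top = γ₁h₁ = 53.65; σ_h top = K_a2×53.65 = 13.39; σ_h base = K_a2×(53.65+21.0×4.6) = 37.51.
P₂ = ½(13.39+37.51)×4.6 = 117.1. Total P_a = 30.85+117.1 = 147.9 kN/m.

148 kN/m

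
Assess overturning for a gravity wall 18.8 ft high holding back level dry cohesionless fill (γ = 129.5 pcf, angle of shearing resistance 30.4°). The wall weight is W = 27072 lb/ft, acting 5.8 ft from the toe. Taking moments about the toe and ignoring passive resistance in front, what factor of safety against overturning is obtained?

3.34

K_a = tan²(45° − 30.4°/2) = 0.3280.
P_a = ½K_aγH² = 0.5×0.3280×129.5×18.8² = 7506 lb/ft, acting at H/3 = 6.267 ft above the base.
Overturning moment M_o = P_a × H/3 = 7506 × 6.267 = 47040.
Resisting moment M_r = W × 5.8 = 27072 × 5.8 = 157000.
FS_overturning = M_r/M_o = 157000/47040 = 3.338.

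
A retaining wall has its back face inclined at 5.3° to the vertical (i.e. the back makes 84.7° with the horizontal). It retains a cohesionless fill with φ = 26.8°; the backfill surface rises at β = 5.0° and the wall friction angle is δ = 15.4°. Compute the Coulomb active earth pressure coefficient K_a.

0.406

K_a = sin²(α+φ) / [sin²α · sin(α−δ) · (1 + √{sin(φ+δ)sin(φ−β) / (sin(α−δ)sin(α+β))})²].
With α = 84.7°, φ = 26.8°, δ = 15.4°, β = 5.0°: K_a = 0.4059.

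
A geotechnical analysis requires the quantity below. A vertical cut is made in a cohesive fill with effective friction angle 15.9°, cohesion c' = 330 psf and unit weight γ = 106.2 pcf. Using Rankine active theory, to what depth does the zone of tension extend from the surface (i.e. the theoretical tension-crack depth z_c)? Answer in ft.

K_a = tan²(45° − 15.9°/2) = 0.5699; √K_a = 0.7549.
The active pressure is zero where K_a γ z = 2c√K_a, so z_c = 2c/(γ√K_a) = 2×330/(106.2×0.7549) = 8.232 ft.

8.23 ft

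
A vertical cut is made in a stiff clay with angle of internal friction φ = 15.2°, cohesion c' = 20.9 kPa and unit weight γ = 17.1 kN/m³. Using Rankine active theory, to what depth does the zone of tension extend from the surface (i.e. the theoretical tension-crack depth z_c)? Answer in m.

K_a = tan²(45° − 15.2°/2) = 0.5845; √K_a = 0.7646.
The active pressure is zero where K_a γ z = 2c√K_a, so z_c = 2c/(γ√K_a) = 2×20.9/(17.1×0.7646) = 3.197 m.

3.20 m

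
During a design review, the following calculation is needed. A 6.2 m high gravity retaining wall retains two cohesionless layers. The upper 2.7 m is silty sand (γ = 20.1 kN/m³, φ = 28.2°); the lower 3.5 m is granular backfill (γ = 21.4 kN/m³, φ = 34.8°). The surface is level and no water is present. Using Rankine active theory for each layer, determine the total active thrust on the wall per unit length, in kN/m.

114 kN/m

K_a1 = tan²(45°−28.2°/2) = 0.3582; K_a2 = tan²(45°−34.8°/2) = 0.2733.
Layer 1: σ at base = K_a1 γ₁ h₁ = 19.44 kPa; P₁ = ½×19.44×2.7 = 26.24.
Layer 2: σ_v at top = γ₁h₁ = 54.27; σ_h top = K_a2×54.27 = 14.83; σ_h base = K_a2×(54.27+21.4×3.5) = 35.30.
P₂ = ½(14.83+35.30)×3.5 = 87.74. Total P_a = 26.24+87.74 = 114.0 kN/m.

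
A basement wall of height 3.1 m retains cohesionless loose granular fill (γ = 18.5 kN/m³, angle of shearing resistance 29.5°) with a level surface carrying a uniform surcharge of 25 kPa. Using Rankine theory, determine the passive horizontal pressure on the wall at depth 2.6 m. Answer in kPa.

K_p = (1 + sin φ)/(1 − sin φ) = 2.940.
σ_v = γz + q = 18.5 × 2.6 + 25 = 73.10 kPa.
σ_h = K_p σ_v = 2.940 × 73.10 = 214.9 kPa.

215 kPa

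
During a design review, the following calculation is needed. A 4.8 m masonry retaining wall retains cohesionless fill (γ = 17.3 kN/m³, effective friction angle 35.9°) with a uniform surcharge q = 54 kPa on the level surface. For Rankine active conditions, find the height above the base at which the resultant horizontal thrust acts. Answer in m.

K_a = 0.2607.
Triangular part P₁ = ½K_aγH² = 51.96 at H/3 = 1.600 m; rectangular part P₂ = K_a q H = 67.58 at H/2 = 2.400 m.
ȳ = (P₁·1.600 + P₂·2.400)/(P₁+P₂) = 2.052 m.

2.05 m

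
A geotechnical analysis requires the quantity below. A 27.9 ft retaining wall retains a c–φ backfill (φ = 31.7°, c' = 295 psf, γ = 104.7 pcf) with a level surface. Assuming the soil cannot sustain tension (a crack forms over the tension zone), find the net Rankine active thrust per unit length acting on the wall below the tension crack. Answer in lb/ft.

5160 lb/ft

K_a = 0.3111; √K_a = 0.5577.
Tension-crack depth z_c = 2c/(γ√K_a) = 2×295/(104.7×0.5577) = 10.10 ft.
σ_a at base = K_a γ H − 2c√K_a = 0.3111×104.7×27.9 − 2×295×0.5577 = 579.6 psf.
P_a = ½ × 579.6 × (H − z_c) = 0.5×579.6×17.80 = 5157 lb/ft.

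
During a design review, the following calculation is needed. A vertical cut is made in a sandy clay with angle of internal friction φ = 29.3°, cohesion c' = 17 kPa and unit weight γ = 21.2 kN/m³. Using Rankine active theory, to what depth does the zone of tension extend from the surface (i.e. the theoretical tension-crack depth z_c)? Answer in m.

K_a = tan²(45° − 29.3°/2) = 0.3428; √K_a = 0.5855.
The active pressure is zero where K_a γ z = 2c√K_a, so z_c = 2c/(γ√K_a) = 2×17/(21.2×0.5855) = 2.739 m.

2.74 m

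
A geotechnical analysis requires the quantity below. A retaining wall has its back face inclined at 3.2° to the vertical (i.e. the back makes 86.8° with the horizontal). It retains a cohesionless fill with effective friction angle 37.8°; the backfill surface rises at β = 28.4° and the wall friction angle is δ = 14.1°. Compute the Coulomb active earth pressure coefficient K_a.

K_a = sin²(α+φ) / [sin²α · sin(α−δ) · (1 + √{sin(φ+δ)sin(φ−β) / (sin(α−δ)sin(α+β))})²].
With α = 86.8°, φ = 37.8°, δ = 14.1°, β = 28.4°: K_a = 0.3707.

0.371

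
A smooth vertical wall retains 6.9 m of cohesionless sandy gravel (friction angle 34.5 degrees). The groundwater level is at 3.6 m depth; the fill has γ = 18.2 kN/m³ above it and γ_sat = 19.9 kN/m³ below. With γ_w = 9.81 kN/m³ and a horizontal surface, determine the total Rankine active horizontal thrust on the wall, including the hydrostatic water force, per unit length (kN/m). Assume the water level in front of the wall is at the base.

161 kN/m

K_a = tan²(45° − φ/2) = 0.2768.
γ' = 19.9 − 9.81 = 10.09 kN/m³. Depth below WT = 3.3 m.
σ'_h at WT = K_a γ d_w = 18.14 kPa; at base = 18.14 + K_a γ' × 3.3 = 27.35 kPa.
P₁ (0–3.6 m) = ½×18.14×3.6 = 32.65. P₂ (3.6–6.9 m) = ½(18.14+27.35)×3.3 = 75.06.
P_w = ½ γ_w h₂² = 0.5×9.81×3.3² = 53.42. Total = 32.65+75.06+53.42 = 161.1 kN/m.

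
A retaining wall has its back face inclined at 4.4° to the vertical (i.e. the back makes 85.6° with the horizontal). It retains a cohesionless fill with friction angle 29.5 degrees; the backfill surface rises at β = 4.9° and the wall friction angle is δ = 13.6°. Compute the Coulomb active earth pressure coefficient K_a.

K_a = sin²(α+φ) / [sin²α · sin(α−δ) · (1 + √{sin(φ+δ)sin(φ−β) / (sin(α−δ)sin(α+β))})²].
With α = 85.6°, φ = 29.5°, δ = 13.6°, β = 4.9°: K_a = 0.3625.

0.362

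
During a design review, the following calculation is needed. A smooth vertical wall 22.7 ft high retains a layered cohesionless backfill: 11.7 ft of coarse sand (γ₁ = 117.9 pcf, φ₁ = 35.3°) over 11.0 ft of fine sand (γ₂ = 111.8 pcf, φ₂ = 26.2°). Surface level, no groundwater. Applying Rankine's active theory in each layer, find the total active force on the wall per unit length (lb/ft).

K_a1 = tan²(45°−35.3°/2) = 0.2675; K_a2 = tan²(45°−26.2°/2) = 0.3874.
Layer 1: σ at base = K_a1 γ₁ h₁ = 369.1 psf; P₁ = ½×369.1×11.7 = 2159.
Layer 2: σ_v at top = γ₁h₁ = 1379; σ_h top = K_a2×1379 = 534.4; σ_h base = K_a2×(1379+111.8×11.0) = 1011.
P₂ = ½(534.4+1011)×11.0 = 8499. Total P_a = 2159+8499 = 10660 lb/ft.

10700 lb/ft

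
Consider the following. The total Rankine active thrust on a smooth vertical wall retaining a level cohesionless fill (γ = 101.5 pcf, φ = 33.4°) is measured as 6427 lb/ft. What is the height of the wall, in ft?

20.9 ft

K_a = 0.2899. P_a = ½ K_a γ H² ⇒ H = √(2P_a/(K_a γ)).
H = √(2×6427/(0.2899×101.5)) = 20.90 ft.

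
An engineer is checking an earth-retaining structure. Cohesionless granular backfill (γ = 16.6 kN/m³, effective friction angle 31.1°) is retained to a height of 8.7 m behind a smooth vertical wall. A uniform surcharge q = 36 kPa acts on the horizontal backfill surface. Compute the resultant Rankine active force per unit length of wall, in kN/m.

300 kN/m

K_a = tan²(45° − φ/2) = 0.3188.
Soil triangle: ½ K_a γ H² = 0.5×0.3188×16.6×8.7² = 200.3 kN/m.
Surcharge rectangle: K_a q H = 0.3188×36×8.7 = 99.85 kN/m.
Total = 200.3 + 99.85 = 300.1 kN/m.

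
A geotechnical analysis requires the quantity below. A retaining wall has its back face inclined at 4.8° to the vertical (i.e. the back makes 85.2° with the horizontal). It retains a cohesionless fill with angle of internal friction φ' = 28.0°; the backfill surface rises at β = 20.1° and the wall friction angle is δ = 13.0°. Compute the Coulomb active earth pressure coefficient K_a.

0.518

K_a = sin²(α+φ) / [sin²α · sin(α−δ) · (1 + √{sin(φ+δ)sin(φ−β) / (sin(α−δ)sin(α+β))})²].
With α = 85.2°, φ = 28.0°, δ = 13.0°, β = 20.1°: K_a = 0.5180.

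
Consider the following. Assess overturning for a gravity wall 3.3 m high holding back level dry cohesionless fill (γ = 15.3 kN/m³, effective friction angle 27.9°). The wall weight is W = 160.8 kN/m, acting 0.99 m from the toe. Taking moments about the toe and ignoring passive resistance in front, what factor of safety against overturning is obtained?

K_a = tan²(45° − 27.9°/2) = 0.3625.
P_a = ½K_aγH² = 0.5×0.3625×15.3×3.3² = 30.20 kN/m, acting at H/3 = 1.100 m above the base.
Overturning moment M_o = P_a × H/3 = 30.20 × 1.100 = 33.22.
Resisting moment M_r = W × 0.99 = 160.8 × 0.99 = 159.2.
FS_overturning = M_r/M_o = 159.2/33.22 = 4.793.

4.79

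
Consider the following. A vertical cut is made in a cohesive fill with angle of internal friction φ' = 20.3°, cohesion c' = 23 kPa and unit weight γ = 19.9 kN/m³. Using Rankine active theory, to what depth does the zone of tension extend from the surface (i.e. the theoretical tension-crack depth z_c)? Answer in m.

K_a = tan²(45° − 20.3°/2) = 0.4849; √K_a = 0.6963.
The active pressure is zero where K_a γ z = 2c√K_a, so z_c = 2c/(γ√K_a) = 2×23/(19.9×0.6963) = 3.320 m.

3.32 m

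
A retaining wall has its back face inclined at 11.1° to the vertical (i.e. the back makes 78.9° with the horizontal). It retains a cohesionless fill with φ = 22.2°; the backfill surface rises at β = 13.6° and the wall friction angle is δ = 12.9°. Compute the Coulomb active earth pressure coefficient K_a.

0.641

K_a = sin²(α+φ) / [sin²α · sin(α−δ) · (1 + √{sin(φ+δ)sin(φ−β) / (sin(α−δ)sin(α+β))})²].
With α = 78.9°, φ = 22.2°, δ = 12.9°, β = 13.6°: K_a = 0.6409.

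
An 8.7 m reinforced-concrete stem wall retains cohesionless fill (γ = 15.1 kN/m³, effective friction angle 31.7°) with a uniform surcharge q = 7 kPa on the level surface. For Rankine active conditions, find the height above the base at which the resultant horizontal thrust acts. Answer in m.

K_a = 0.3111.
Triangular part P₁ = ½K_aγH² = 177.8 at H/3 = 2.900 m; rectangular part P₂ = K_a q H = 18.94 at H/2 = 4.350 m.
ȳ = (P₁·2.900 + P₂·4.350)/(P₁+P₂) = 3.040 m.

3.04 m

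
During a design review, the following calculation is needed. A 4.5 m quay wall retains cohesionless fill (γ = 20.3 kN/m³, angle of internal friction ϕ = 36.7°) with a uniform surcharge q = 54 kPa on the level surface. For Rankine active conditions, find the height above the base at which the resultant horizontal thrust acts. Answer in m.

1.91 m

K_a = 0.2519.
Triangular part P₁ = ½K_aγH² = 51.77 at H/3 = 1.500 m; rectangular part P₂ = K_a q H = 61.20 at H/2 = 2.250 m.
ȳ = (P₁·1.500 + P₂·2.250)/(P₁+P₂) = 1.906 m.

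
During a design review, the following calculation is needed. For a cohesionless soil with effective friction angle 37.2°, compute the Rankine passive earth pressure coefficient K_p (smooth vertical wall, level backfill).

4.06

K_p = (1 + sin φ)/(1 − sin φ) = tan²(45° + 37.2°/2) = 4.058.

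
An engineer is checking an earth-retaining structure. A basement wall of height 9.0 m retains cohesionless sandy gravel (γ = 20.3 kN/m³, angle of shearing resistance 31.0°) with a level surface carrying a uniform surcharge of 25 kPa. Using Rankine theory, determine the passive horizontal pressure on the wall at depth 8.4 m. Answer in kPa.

K_p = (1 + sin φ)/(1 − sin φ) = 3.124.
σ_v = γz + q = 20.3 × 8.4 + 25 = 195.5 kPa.
σ_h = K_p σ_v = 3.124 × 195.5 = 610.8 kPa.

611 kPa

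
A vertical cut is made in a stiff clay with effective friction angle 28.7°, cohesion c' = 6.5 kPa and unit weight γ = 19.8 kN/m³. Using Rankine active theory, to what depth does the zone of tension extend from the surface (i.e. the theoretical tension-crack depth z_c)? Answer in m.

K_a = tan²(45° − 28.7°/2) = 0.3511; √K_a = 0.5926.
The active pressure is zero where K_a γ z = 2c√K_a, so z_c = 2c/(γ√K_a) = 2×6.5/(19.8×0.5926) = 1.108 m.

1.11 m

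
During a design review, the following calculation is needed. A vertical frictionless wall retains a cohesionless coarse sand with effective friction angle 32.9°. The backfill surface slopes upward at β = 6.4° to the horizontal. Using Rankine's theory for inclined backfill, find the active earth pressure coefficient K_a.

K_a = cos β · (cos β − √(cos²β − cos²φ)) / (cos β + √(cos²β − cos²φ)).
cos β = 0.9938, cos φ = 0.8396, √(cos²β − cos²φ) = 0.5316.
K_a = 0.9938 × (0.9938 − 0.5316)/(0.9938 + 0.5316) = 0.3011.

0.301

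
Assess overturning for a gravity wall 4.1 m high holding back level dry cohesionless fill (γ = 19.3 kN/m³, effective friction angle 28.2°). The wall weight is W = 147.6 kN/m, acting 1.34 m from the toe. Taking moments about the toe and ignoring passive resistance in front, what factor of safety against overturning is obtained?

2.49

K_a = tan²(45° − 28.2°/2) = 0.3582.
P_a = ½K_aγH² = 0.5×0.3582×19.3×4.1² = 58.10 kN/m, acting at H/3 = 1.367 m above the base.
Overturning moment M_o = P_a × H/3 = 58.10 × 1.367 = 79.41.
Resisting moment M_r = W × 1.34 = 147.6 × 1.34 = 197.8.
FS_overturning = M_r/M_o = 197.8/79.41 = 2.491.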